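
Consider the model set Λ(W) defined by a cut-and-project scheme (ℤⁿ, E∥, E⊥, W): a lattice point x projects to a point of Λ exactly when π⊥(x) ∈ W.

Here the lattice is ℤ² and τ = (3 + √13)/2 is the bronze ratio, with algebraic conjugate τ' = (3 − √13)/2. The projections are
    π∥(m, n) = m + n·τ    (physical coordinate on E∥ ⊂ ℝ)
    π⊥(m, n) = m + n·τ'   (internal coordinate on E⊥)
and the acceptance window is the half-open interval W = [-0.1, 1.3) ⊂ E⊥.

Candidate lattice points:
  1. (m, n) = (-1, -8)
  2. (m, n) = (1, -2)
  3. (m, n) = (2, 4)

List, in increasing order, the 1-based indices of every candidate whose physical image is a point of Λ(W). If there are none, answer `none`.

Compute τ' = (3−√13)/2 = -0.3028, so π⊥(m,n) = m -0.3028·n.
[1] lift (-1,-8): star map gives 1.4222; window check -0.1 ≤ 1.4222 < 1.3 is false → out
[2] lift (1,-2): star map gives 1.6056; window check -0.1 ≤ 1.6056 < 1.3 is false → out
[3] lift (2,4): star map gives 0.7889; window check -0.1 ≤ 0.7889 < 1.3 is true → IN Λ

3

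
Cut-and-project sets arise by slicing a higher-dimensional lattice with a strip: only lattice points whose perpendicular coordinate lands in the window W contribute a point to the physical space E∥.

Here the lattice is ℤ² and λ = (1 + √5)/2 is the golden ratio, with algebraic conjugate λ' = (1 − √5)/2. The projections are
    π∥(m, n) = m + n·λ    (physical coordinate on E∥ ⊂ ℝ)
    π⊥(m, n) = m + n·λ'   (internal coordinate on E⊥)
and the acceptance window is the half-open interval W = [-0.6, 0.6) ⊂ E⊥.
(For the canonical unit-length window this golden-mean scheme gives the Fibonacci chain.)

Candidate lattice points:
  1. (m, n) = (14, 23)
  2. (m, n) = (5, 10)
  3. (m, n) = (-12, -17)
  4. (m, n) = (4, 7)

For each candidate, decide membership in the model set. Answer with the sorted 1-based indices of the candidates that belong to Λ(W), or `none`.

1, 4

Compute λ' = (1−√5)/2 = -0.6180, so π⊥(m,n) = m -0.6180·n.
#1 (14,23): internal coord 14 + (23)·λ' = -0.2148; -0.2148 ∈ [-0.6, 0.6) → IN Λ
#2 (5,10): internal coord 5 + (10)·λ' = -1.1803; -1.1803 ∉ [-0.6, 0.6) → out
#3 (-12,-17): internal coord -12 + (-17)·λ' = -1.4934; -1.4934 ∉ [-0.6, 0.6) → out
#4 (4,7): internal coord 4 + (7)·λ' = -0.3262; -0.3262 ∈ [-0.6, 0.6) → IN Λ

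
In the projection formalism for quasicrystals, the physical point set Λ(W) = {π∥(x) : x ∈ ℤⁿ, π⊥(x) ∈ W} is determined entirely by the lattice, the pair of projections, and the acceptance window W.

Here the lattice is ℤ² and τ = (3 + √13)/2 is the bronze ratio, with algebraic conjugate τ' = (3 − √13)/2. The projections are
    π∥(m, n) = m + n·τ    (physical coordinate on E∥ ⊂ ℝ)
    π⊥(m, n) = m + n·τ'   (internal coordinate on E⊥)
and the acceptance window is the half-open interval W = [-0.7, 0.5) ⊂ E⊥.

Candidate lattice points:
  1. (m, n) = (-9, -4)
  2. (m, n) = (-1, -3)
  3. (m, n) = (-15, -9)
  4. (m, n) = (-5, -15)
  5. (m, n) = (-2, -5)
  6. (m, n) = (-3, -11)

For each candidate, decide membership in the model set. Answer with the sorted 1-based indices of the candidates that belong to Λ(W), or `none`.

2, 4, 5, 6

Compute τ' = (3−√13)/2 = -0.30278, so π⊥(m,n) = m -0.30278·n.
#1 (-9,-4): internal coord -9 + (-4)·τ' = -7.78890; -7.78890 ∉ [-0.7, 0.5) → out
#2 (-1,-3): internal coord -1 + (-3)·τ' = -0.09167; -0.09167 ∈ [-0.7, 0.5) → IN Λ
#3 (-15,-9): internal coord -15 + (-9)·τ' = -12.27502; -12.27502 ∉ [-0.7, 0.5) → out
#4 (-5,-15): internal coord -5 + (-15)·τ' = -0.45837; -0.45837 ∈ [-0.7, 0.5) → IN Λ
#5 (-2,-5): internal coord -2 + (-5)·τ' = -0.48612; -0.48612 ∈ [-0.7, 0.5) → IN Λ
#6 (-3,-11): internal coord -3 + (-11)·τ' = +0.33053; +0.33053 ∈ [-0.7, 0.5) → IN Λ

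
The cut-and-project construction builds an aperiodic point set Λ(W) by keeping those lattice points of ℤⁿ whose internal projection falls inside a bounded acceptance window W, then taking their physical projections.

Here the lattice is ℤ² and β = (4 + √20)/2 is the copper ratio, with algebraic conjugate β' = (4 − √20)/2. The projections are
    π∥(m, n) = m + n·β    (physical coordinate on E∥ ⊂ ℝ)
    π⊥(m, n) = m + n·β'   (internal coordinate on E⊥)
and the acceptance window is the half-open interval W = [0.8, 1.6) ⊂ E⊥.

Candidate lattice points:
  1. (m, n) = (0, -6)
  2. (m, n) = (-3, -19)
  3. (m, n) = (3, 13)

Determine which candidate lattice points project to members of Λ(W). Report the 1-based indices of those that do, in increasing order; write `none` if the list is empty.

1, 2

Numerically β ≈ 4.236068 and β' = −1/β ≈ -0.236068.
[1] lift (0,-6): star map gives 1.416408; window check 0.8 ≤ 1.416408 < 1.6 is true → IN Λ
[2] lift (-3,-19): star map gives 1.485292; window check 0.8 ≤ 1.485292 < 1.6 is true → IN Λ
[3] lift (3,13): star map gives -0.068884; window check 0.8 ≤ -0.068884 < 1.6 is false → out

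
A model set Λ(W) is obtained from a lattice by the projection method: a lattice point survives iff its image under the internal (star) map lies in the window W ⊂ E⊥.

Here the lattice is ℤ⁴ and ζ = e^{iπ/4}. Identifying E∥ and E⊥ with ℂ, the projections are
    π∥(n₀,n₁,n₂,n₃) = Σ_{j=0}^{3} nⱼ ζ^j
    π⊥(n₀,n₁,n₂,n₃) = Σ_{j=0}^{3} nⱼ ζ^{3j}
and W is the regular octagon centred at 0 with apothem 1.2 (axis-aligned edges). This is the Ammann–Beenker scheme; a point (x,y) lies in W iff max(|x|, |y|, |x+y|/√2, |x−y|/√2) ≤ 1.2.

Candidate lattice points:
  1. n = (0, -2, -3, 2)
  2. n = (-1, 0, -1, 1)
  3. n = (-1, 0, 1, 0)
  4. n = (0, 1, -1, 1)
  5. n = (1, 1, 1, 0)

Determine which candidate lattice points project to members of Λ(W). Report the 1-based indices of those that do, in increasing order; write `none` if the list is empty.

5

Internal map: ζ^{3j} for j=0..3 gives (1,0), (−√2/2,√2/2), (0,−1), (√2/2,√2/2).
candidate 1: n = (0, -2, -3, 2) → π⊥ ≈ (+2.82843, +3.00000); max(|x|,|y|,|x±y|/√2) = 4.12132 > 1.2 ⇒ ∉ W
candidate 2: n = (-1, 0, -1, 1) → π⊥ ≈ (-0.29289, +1.70711); max(|x|,|y|,|x±y|/√2) = 1.70711 > 1.2 ⇒ ∉ W
candidate 3: n = (-1, 0, 1, 0) → π⊥ ≈ (-1.00000, -1.00000); max(|x|,|y|,|x±y|/√2) = 1.41421 > 1.2 ⇒ ∉ W
candidate 4: n = (0, 1, -1, 1) → π⊥ ≈ (+0.00000, +2.41421); max(|x|,|y|,|x±y|/√2) = 2.41421 > 1.2 ⇒ ∉ W
candidate 5: n = (1, 1, 1, 0) → π⊥ ≈ (+0.29289, -0.29289); max(|x|,|y|,|x±y|/√2) = 0.41421 ≤ 1.2 ⇒ ∈ W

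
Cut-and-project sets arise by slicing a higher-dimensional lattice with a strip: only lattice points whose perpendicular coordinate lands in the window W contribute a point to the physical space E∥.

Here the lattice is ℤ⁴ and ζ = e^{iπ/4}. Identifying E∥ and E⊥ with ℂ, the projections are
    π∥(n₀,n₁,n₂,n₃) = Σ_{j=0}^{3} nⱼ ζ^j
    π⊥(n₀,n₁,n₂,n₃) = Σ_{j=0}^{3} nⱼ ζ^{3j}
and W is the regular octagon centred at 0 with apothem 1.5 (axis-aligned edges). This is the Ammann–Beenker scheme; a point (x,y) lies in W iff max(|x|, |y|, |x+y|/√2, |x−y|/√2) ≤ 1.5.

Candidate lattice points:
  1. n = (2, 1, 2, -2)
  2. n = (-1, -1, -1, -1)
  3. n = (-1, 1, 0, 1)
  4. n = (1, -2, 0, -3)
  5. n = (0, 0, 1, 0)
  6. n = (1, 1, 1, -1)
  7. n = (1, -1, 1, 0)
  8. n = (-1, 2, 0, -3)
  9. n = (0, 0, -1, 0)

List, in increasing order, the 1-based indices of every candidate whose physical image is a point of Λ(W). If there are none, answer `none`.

2, 5, 6, 9

With ζ = e^{iπ/4} the internal vectors are ζ^0,ζ^3,ζ^6,ζ^9.
candidate 1: n = (2, 1, 2, -2) → π⊥ ≈ (-0.1213, -2.7071); max(|x|,|y|,|x±y|/√2) = 2.7071 > 1.5 ⇒ ∉ W
candidate 2: n = (-1, -1, -1, -1) → π⊥ ≈ (-1.0000, -0.4142); max(|x|,|y|,|x±y|/√2) = 1.0000 ≤ 1.5 ⇒ ∈ W
candidate 3: n = (-1, 1, 0, 1) → π⊥ ≈ (-1.0000, +1.4142); max(|x|,|y|,|x±y|/√2) = 1.7071 > 1.5 ⇒ ∉ W
candidate 4: n = (1, -2, 0, -3) → π⊥ ≈ (+0.2929, -3.5355); max(|x|,|y|,|x±y|/√2) = 3.5355 > 1.5 ⇒ ∉ W
candidate 5: n = (0, 0, 1, 0) → π⊥ ≈ (+0.0000, -1.0000); max(|x|,|y|,|x±y|/√2) = 1.0000 ≤ 1.5 ⇒ ∈ W
candidate 6: n = (1, 1, 1, -1) → π⊥ ≈ (-0.4142, -1.0000); max(|x|,|y|,|x±y|/√2) = 1.0000 ≤ 1.5 ⇒ ∈ W
candidate 7: n = (1, -1, 1, 0) → π⊥ ≈ (+1.7071, -1.7071); max(|x|,|y|,|x±y|/√2) = 2.4142 > 1.5 ⇒ ∉ W
candidate 8: n = (-1, 2, 0, -3) → π⊥ ≈ (-4.5355, -0.7071); max(|x|,|y|,|x±y|/√2) = 4.5355 > 1.5 ⇒ ∉ W
candidate 9: n = (0, 0, -1, 0) → π⊥ ≈ (+0.0000, +1.0000); max(|x|,|y|,|x±y|/√2) = 1.0000 ≤ 1.5 ⇒ ∈ W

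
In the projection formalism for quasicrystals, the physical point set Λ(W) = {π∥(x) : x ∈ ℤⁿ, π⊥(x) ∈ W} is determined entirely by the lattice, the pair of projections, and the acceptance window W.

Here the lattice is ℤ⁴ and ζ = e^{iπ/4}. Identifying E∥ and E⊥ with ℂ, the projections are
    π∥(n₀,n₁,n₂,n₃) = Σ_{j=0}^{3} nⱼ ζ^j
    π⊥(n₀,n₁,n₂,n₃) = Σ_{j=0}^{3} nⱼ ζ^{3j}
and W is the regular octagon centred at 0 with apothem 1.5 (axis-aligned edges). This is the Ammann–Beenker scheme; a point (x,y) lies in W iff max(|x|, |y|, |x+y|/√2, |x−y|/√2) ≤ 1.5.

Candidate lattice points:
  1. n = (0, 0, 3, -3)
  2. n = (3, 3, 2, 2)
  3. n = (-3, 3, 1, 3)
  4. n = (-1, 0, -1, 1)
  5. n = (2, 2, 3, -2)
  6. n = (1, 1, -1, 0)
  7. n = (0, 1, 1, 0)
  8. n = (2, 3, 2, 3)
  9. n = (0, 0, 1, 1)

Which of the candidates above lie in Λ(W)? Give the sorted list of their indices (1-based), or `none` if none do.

Internal map: ζ^{3j} for j=0..3 gives (1,0), (−√2/2,√2/2), (0,−1), (√2/2,√2/2).
#1 (0, 0, 3, -3): internal (-2.1213, -5.1213); octagon support 5.1213 vs apothem 1.5 → ∉ W
#2 (3, 3, 2, 2): internal (2.2929, 1.5355); octagon support 2.7071 vs apothem 1.5 → ∉ W
#3 (-3, 3, 1, 3): internal (-3.0000, 3.2426); octagon support 4.4142 vs apothem 1.5 → ∉ W
#4 (-1, 0, -1, 1): internal (-0.2929, 1.7071); octagon support 1.7071 vs apothem 1.5 → ∉ W
#5 (2, 2, 3, -2): internal (-0.8284, -3.0000); octagon support 3.0000 vs apothem 1.5 → ∉ W
#6 (1, 1, -1, 0): internal (0.2929, 1.7071); octagon support 1.7071 vs apothem 1.5 → ∉ W
#7 (0, 1, 1, 0): internal (-0.7071, -0.2929); octagon support 0.7071 vs apothem 1.5 → ∈ W
#8 (2, 3, 2, 3): internal (2.0000, 2.2426); octagon support 3.0000 vs apothem 1.5 → ∉ W
#9 (0, 0, 1, 1): internal (0.7071, -0.2929); octagon support 0.7071 vs apothem 1.5 → ∈ W

7, 9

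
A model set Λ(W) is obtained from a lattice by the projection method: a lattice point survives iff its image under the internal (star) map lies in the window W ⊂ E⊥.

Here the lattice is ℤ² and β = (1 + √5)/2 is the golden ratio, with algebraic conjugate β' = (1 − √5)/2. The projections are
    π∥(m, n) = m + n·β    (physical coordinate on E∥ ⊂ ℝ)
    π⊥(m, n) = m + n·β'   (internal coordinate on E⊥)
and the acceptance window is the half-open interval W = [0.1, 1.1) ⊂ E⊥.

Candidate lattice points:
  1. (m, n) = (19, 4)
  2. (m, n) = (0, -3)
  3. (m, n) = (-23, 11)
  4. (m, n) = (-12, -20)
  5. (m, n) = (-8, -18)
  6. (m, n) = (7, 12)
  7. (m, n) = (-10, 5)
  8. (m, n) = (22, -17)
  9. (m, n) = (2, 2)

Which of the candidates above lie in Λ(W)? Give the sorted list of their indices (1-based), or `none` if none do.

4, 9

Compute β' = (1−√5)/2 = -0.6180, so π⊥(m,n) = m -0.6180·n.
#1 (19,4): internal coord 19 + (4)·β' = +16.5279; +16.5279 ∉ [0.1, 1.1) → out
#2 (0,-3): internal coord 0 + (-3)·β' = +1.8541; +1.8541 ∉ [0.1, 1.1) → out
#3 (-23,11): internal coord -23 + (11)·β' = -29.7984; -29.7984 ∉ [0.1, 1.1) → out
#4 (-12,-20): internal coord -12 + (-20)·β' = +0.3607; +0.3607 ∈ [0.1, 1.1) → IN Λ
#5 (-8,-18): internal coord -8 + (-18)·β' = +3.1246; +3.1246 ∉ [0.1, 1.1) → out
#6 (7,12): internal coord 7 + (12)·β' = -0.4164; -0.4164 ∉ [0.1, 1.1) → out
#7 (-10,5): internal coord -10 + (5)·β' = -13.0902; -13.0902 ∉ [0.1, 1.1) → out
#8 (22,-17): internal coord 22 + (-17)·β' = +32.5066; +32.5066 ∉ [0.1, 1.1) → out
#9 (2,2): internal coord 2 + (2)·β' = +0.7639; +0.7639 ∈ [0.1, 1.1) → IN Λ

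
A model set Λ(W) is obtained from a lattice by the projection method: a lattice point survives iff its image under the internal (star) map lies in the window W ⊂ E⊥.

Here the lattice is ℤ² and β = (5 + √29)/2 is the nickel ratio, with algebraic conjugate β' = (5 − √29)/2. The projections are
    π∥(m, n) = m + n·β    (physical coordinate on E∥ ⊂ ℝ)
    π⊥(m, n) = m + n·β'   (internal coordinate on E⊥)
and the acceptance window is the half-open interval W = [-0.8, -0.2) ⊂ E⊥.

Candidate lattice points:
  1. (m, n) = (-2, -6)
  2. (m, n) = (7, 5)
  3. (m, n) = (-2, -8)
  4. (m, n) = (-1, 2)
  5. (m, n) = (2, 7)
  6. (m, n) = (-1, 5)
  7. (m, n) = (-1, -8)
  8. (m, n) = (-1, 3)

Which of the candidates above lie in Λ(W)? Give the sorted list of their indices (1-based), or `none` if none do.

Compute β' = (5−√29)/2 = -0.192582, so π⊥(m,n) = m -0.192582·n.
#1 (-2,-6): internal coord -2 + (-6)·β' = -0.844506; -0.844506 ∉ [-0.8, -0.2) → out
#2 (7,5): internal coord 7 + (5)·β' = +6.037088; +6.037088 ∉ [-0.8, -0.2) → out
#3 (-2,-8): internal coord -2 + (-8)·β' = -0.459341; -0.459341 ∈ [-0.8, -0.2) → IN Λ
#4 (-1,2): internal coord -1 + (2)·β' = -1.385165; -1.385165 ∉ [-0.8, -0.2) → out
#5 (2,7): internal coord 2 + (7)·β' = +0.651923; +0.651923 ∉ [-0.8, -0.2) → out
#6 (-1,5): internal coord -1 + (5)·β' = -1.962912; -1.962912 ∉ [-0.8, -0.2) → out
#7 (-1,-8): internal coord -1 + (-8)·β' = +0.540659; +0.540659 ∉ [-0.8, -0.2) → out
#8 (-1,3): internal coord -1 + (3)·β' = -1.577747; -1.577747 ∉ [-0.8, -0.2) → out

3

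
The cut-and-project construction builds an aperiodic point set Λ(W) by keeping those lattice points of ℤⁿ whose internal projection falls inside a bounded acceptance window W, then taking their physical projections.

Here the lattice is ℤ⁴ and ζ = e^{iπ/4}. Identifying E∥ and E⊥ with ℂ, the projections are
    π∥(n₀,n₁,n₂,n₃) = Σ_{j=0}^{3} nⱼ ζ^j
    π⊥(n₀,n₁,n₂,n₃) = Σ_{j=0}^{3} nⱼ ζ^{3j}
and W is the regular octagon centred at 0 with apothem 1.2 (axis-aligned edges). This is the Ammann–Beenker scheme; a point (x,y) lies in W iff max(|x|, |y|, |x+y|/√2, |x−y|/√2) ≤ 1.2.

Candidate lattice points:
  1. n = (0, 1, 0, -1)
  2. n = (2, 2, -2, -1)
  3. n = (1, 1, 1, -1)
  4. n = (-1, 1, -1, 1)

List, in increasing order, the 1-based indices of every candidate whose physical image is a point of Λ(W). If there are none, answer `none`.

3

π⊥(n) = n₀ + n₁ζ³ + n₂ζ⁶ + n₃ζ⁹ where ζ = e^{iπ/4}.
#1 (0, 1, 0, -1): internal (-1.4142, 0.0000); octagon support 1.4142 vs apothem 1.2 → ∉ W
#2 (2, 2, -2, -1): internal (-0.1213, 2.7071); octagon support 2.7071 vs apothem 1.2 → ∉ W
#3 (1, 1, 1, -1): internal (-0.4142, -1.0000); octagon support 1.0000 vs apothem 1.2 → ∈ W
#4 (-1, 1, -1, 1): internal (-1.0000, 2.4142); octagon support 2.4142 vs apothem 1.2 → ∉ W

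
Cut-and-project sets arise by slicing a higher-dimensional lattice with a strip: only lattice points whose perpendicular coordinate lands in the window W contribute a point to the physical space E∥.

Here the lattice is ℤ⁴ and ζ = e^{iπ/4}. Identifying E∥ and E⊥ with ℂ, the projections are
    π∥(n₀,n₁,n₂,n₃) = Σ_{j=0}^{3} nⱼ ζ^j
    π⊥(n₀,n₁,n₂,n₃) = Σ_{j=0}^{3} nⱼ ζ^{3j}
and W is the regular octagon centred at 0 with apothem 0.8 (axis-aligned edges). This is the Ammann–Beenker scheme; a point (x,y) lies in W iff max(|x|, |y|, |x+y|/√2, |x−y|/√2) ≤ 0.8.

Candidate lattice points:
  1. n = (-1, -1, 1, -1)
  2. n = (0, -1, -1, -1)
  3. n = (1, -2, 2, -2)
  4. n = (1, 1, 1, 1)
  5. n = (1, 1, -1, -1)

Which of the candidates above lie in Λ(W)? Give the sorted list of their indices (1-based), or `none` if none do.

π⊥(n) = n₀ + n₁ζ³ + n₂ζ⁶ + n₃ζ⁹ where ζ = e^{iπ/4}.
candidate 1: n = (-1, -1, 1, -1) → π⊥ ≈ (-1.0000, -2.4142); max(|x|,|y|,|x±y|/√2) = 2.4142 > 0.8 ⇒ ∉ W
candidate 2: n = (0, -1, -1, -1) → π⊥ ≈ (+0.0000, -0.4142); max(|x|,|y|,|x±y|/√2) = 0.4142 ≤ 0.8 ⇒ ∈ W
candidate 3: n = (1, -2, 2, -2) → π⊥ ≈ (+1.0000, -4.8284); max(|x|,|y|,|x±y|/√2) = 4.8284 > 0.8 ⇒ ∉ W
candidate 4: n = (1, 1, 1, 1) → π⊥ ≈ (+1.0000, +0.4142); max(|x|,|y|,|x±y|/√2) = 1.0000 > 0.8 ⇒ ∉ W
candidate 5: n = (1, 1, -1, -1) → π⊥ ≈ (-0.4142, +1.0000); max(|x|,|y|,|x±y|/√2) = 1.0000 > 0.8 ⇒ ∉ W

2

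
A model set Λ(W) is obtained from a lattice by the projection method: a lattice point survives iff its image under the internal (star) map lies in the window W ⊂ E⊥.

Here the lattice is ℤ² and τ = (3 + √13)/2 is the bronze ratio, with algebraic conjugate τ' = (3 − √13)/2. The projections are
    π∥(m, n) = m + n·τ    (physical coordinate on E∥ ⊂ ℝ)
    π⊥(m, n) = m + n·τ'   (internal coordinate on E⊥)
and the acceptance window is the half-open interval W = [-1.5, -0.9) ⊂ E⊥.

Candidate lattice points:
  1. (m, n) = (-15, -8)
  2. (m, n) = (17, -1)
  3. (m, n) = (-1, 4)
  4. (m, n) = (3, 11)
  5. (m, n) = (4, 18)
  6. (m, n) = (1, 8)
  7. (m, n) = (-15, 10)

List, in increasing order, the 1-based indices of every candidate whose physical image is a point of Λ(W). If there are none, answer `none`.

Numerically τ ≈ 3.30278 and τ' = −1/τ ≈ -0.30278.
[1] lift (-15,-8): star map gives -12.57779; window check -1.5 ≤ -12.57779 < -0.9 is false → out
[2] lift (17,-1): star map gives 17.30278; window check -1.5 ≤ 17.30278 < -0.9 is false → out
[3] lift (-1,4): star map gives -2.21110; window check -1.5 ≤ -2.21110 < -0.9 is false → out
[4] lift (3,11): star map gives -0.33053; window check -1.5 ≤ -0.33053 < -0.9 is false → out
[5] lift (4,18): star map gives -1.44996; window check -1.5 ≤ -1.44996 < -0.9 is true → IN Λ
[6] lift (1,8): star map gives -1.42221; window check -1.5 ≤ -1.42221 < -0.9 is true → IN Λ
[7] lift (-15,10): star map gives -18.02776; window check -1.5 ≤ -18.02776 < -0.9 is false → out

5, 6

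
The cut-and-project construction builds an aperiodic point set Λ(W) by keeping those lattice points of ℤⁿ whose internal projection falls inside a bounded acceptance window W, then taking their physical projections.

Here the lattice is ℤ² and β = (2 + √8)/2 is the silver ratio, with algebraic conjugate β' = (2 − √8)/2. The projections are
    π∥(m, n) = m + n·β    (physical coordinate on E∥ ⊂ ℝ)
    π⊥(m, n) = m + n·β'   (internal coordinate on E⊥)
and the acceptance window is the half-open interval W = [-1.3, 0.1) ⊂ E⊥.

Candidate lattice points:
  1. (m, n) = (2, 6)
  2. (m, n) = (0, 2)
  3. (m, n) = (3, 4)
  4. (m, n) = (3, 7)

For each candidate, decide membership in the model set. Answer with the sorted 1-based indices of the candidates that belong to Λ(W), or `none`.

β' = (2−√8)/2 ≈ -0.41421.
[1] lift (2,6): star map gives -0.48528; window check -1.3 ≤ -0.48528 < 0.1 is true → IN Λ
[2] lift (0,2): star map gives -0.82843; window check -1.3 ≤ -0.82843 < 0.1 is true → IN Λ
[3] lift (3,4): star map gives 1.34315; window check -1.3 ≤ 1.34315 < 0.1 is false → out
[4] lift (3,7): star map gives 0.10051; window check -1.3 ≤ 0.10051 < 0.1 is false → out

1, 2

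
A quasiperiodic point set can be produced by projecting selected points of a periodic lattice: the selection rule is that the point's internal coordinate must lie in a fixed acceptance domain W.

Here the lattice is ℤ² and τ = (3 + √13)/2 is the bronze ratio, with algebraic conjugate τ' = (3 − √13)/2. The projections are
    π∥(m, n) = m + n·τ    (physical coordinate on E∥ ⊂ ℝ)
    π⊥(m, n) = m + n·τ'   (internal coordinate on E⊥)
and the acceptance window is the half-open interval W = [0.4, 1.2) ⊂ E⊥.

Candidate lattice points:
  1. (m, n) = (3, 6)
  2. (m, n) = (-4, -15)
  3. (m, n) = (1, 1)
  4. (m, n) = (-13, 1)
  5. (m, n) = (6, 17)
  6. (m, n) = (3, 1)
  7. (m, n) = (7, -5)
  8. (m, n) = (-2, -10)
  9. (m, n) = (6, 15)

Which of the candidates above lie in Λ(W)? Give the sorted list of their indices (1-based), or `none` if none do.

Numerically τ ≈ 3.302776 and τ' = −1/τ ≈ -0.302776.
#1 (3,6): internal coord 3 + (6)·τ' = +1.183346; +1.183346 ∈ [0.4, 1.2) → IN Λ
#2 (-4,-15): internal coord -4 + (-15)·τ' = +0.541635; +0.541635 ∈ [0.4, 1.2) → IN Λ
#3 (1,1): internal coord 1 + (1)·τ' = +0.697224; +0.697224 ∈ [0.4, 1.2) → IN Λ
#4 (-13,1): internal coord -13 + (1)·τ' = -13.302776; -13.302776 ∉ [0.4, 1.2) → out
#5 (6,17): internal coord 6 + (17)·τ' = +0.852814; +0.852814 ∈ [0.4, 1.2) → IN Λ
#6 (3,1): internal coord 3 + (1)·τ' = +2.697224; +2.697224 ∉ [0.4, 1.2) → out
#7 (7,-5): internal coord 7 + (-5)·τ' = +8.513878; +8.513878 ∉ [0.4, 1.2) → out
#8 (-2,-10): internal coord -2 + (-10)·τ' = +1.027756; +1.027756 ∈ [0.4, 1.2) → IN Λ
#9 (6,15): internal coord 6 + (15)·τ' = +1.458365; +1.458365 ∉ [0.4, 1.2) → out

1, 2, 3, 5, 8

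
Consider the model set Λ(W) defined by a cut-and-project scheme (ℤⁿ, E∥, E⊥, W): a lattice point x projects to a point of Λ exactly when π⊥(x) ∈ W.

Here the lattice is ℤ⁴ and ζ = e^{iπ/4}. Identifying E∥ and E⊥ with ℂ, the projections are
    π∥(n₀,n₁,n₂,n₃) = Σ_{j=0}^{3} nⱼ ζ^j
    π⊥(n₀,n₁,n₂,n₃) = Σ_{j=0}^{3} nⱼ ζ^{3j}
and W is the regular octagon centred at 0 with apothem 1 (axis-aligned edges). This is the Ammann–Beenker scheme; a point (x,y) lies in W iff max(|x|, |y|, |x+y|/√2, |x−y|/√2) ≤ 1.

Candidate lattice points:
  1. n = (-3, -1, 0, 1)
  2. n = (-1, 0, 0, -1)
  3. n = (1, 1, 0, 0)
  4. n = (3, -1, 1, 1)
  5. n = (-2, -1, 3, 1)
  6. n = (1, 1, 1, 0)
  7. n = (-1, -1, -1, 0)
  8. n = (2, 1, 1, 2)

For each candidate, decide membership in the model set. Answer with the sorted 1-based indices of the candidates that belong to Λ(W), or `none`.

3, 6, 7

With ζ = e^{iπ/4} the internal vectors are ζ^0,ζ^3,ζ^6,ζ^9.
#1 (-3, -1, 0, 1): internal (-1.5858, 0.0000); octagon support 1.5858 vs apothem 1 → ∉ W
#2 (-1, 0, 0, -1): internal (-1.7071, -0.7071); octagon support 1.7071 vs apothem 1 → ∉ W
#3 (1, 1, 0, 0): internal (0.2929, 0.7071); octagon support 0.7071 vs apothem 1 → ∈ W
#4 (3, -1, 1, 1): internal (4.4142, -1.0000); octagon support 4.4142 vs apothem 1 → ∉ W
#5 (-2, -1, 3, 1): internal (-0.5858, -3.0000); octagon support 3.0000 vs apothem 1 → ∉ W
#6 (1, 1, 1, 0): internal (0.2929, -0.2929); octagon support 0.4142 vs apothem 1 → ∈ W
#7 (-1, -1, -1, 0): internal (-0.2929, 0.2929); octagon support 0.4142 vs apothem 1 → ∈ W
#8 (2, 1, 1, 2): internal (2.7071, 1.1213); octagon support 2.7071 vs apothem 1 → ∉ W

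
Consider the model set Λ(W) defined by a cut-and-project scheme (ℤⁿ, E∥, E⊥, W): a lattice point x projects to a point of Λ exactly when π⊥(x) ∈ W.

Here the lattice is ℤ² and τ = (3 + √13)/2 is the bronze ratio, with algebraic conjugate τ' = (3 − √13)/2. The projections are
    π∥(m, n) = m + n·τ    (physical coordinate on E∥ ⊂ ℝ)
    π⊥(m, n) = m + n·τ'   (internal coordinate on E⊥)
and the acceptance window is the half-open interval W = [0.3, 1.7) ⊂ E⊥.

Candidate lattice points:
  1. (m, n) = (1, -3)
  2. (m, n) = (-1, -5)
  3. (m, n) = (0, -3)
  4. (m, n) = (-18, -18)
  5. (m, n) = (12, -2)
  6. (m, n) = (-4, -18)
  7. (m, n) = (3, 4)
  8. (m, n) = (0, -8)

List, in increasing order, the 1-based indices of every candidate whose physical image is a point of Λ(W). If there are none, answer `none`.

2, 3, 6

Compute τ' = (3−√13)/2 = -0.30278, so π⊥(m,n) = m -0.30278·n.
candidate 1: (m,n)=(1,-3) → π∥ = 1-3·τ ≈ -8.90833, π⊥ = 1-3·τ' ≈ 1.90833 ∉ [0.3, 1.7) ⇒ out
candidate 2: (m,n)=(-1,-5) → π∥ = -1-5·τ ≈ -17.51388, π⊥ = -1-5·τ' ≈ 0.51388 ∈ [0.3, 1.7) ⇒ IN Λ
candidate 3: (m,n)=(0,-3) → π∥ = 0-3·τ ≈ -9.90833, π⊥ = 0-3·τ' ≈ 0.90833 ∈ [0.3, 1.7) ⇒ IN Λ
candidate 4: (m,n)=(-18,-18) → π∥ = -18-18·τ ≈ -77.44996, π⊥ = -18-18·τ' ≈ -12.55004 ∉ [0.3, 1.7) ⇒ out
candidate 5: (m,n)=(12,-2) → π∥ = 12-2·τ ≈ 5.39445, π⊥ = 12-2·τ' ≈ 12.60555 ∉ [0.3, 1.7) ⇒ out
candidate 6: (m,n)=(-4,-18) → π∥ = -4-18·τ ≈ -63.44996, π⊥ = -4-18·τ' ≈ 1.44996 ∈ [0.3, 1.7) ⇒ IN Λ
candidate 7: (m,n)=(3,4) → π∥ = 3+4·τ ≈ 16.21110, π⊥ = 3+4·τ' ≈ 1.78890 ∉ [0.3, 1.7) ⇒ out
candidate 8: (m,n)=(0,-8) → π∥ = 0-8·τ ≈ -26.42221, π⊥ = 0-8·τ' ≈ 2.42221 ∉ [0.3, 1.7) ⇒ out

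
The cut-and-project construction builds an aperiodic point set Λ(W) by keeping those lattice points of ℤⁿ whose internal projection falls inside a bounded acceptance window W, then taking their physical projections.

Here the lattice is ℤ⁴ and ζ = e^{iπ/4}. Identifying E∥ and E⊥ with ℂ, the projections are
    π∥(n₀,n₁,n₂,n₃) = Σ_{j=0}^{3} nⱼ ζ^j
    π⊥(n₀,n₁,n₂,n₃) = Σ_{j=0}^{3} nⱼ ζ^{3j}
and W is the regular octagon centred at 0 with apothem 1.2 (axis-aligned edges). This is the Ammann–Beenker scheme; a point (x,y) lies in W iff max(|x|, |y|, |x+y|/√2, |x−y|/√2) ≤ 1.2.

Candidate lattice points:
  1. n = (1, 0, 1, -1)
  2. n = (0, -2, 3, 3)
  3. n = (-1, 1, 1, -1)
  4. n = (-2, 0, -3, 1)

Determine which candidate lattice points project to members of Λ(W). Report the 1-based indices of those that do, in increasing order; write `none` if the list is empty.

π⊥(n) = n₀ + n₁ζ³ + n₂ζ⁶ + n₃ζ⁹ where ζ = e^{iπ/4}.
#1 (1, 0, 1, -1): internal (0.2929, -1.7071); octagon support 1.7071 vs apothem 1.2 → ∉ W
#2 (0, -2, 3, 3): internal (3.5355, -2.2929); octagon support 4.1213 vs apothem 1.2 → ∉ W
#3 (-1, 1, 1, -1): internal (-2.4142, -1.0000); octagon support 2.4142 vs apothem 1.2 → ∉ W
#4 (-2, 0, -3, 1): internal (-1.2929, 3.7071); octagon support 3.7071 vs apothem 1.2 → ∉ W

none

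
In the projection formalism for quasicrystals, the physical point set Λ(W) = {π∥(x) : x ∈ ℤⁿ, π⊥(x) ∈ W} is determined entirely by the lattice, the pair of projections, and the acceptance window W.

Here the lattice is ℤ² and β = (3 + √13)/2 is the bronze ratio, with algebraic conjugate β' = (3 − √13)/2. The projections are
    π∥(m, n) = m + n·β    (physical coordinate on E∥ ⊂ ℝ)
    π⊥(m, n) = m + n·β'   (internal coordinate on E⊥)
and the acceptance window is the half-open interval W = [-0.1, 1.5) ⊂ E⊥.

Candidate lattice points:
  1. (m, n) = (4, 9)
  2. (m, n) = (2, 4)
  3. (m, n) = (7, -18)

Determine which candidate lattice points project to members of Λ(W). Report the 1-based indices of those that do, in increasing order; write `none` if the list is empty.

1, 2

β' = (3−√13)/2 ≈ -0.302776.
#1 (4,9): internal coord 4 + (9)·β' = +1.275019; +1.275019 ∈ [-0.1, 1.5) → IN Λ
#2 (2,4): internal coord 2 + (4)·β' = +0.788897; +0.788897 ∈ [-0.1, 1.5) → IN Λ
#3 (7,-18): internal coord 7 + (-18)·β' = +12.449961; +12.449961 ∉ [-0.1, 1.5) → out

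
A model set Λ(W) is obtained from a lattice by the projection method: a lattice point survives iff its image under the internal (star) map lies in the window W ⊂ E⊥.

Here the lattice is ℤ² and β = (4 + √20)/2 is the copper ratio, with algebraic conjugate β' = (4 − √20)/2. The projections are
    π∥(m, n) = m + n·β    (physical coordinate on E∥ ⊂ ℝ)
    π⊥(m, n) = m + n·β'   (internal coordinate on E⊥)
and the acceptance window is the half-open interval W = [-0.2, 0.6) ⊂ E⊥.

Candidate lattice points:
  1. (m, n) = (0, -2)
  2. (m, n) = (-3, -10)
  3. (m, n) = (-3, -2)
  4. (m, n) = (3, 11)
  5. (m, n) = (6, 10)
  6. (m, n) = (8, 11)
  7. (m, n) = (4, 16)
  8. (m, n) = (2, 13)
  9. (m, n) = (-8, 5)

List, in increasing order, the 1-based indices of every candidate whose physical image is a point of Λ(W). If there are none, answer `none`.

Numerically β ≈ 4.236068 and β' = −1/β ≈ -0.236068.
candidate 1: (m,n)=(0,-2) → π∥ = 0-2·β ≈ -8.472136, π⊥ = 0-2·β' ≈ 0.472136 ∈ [-0.2, 0.6) ⇒ IN Λ
candidate 2: (m,n)=(-3,-10) → π∥ = -3-10·β ≈ -45.360680, π⊥ = -3-10·β' ≈ -0.639320 ∉ [-0.2, 0.6) ⇒ out
candidate 3: (m,n)=(-3,-2) → π∥ = -3-2·β ≈ -11.472136, π⊥ = -3-2·β' ≈ -2.527864 ∉ [-0.2, 0.6) ⇒ out
candidate 4: (m,n)=(3,11) → π∥ = 3+11·β ≈ 49.596748, π⊥ = 3+11·β' ≈ 0.403252 ∈ [-0.2, 0.6) ⇒ IN Λ
candidate 5: (m,n)=(6,10) → π∥ = 6+10·β ≈ 48.360680, π⊥ = 6+10·β' ≈ 3.639320 ∉ [-0.2, 0.6) ⇒ out
candidate 6: (m,n)=(8,11) → π∥ = 8+11·β ≈ 54.596748, π⊥ = 8+11·β' ≈ 5.403252 ∉ [-0.2, 0.6) ⇒ out
candidate 7: (m,n)=(4,16) → π∥ = 4+16·β ≈ 71.777088, π⊥ = 4+16·β' ≈ 0.222912 ∈ [-0.2, 0.6) ⇒ IN Λ
candidate 8: (m,n)=(2,13) → π∥ = 2+13·β ≈ 57.068884, π⊥ = 2+13·β' ≈ -1.068884 ∉ [-0.2, 0.6) ⇒ out
candidate 9: (m,n)=(-8,5) → π∥ = -8+5·β ≈ 13.180340, π⊥ = -8+5·β' ≈ -9.180340 ∉ [-0.2, 0.6) ⇒ out

1, 4, 7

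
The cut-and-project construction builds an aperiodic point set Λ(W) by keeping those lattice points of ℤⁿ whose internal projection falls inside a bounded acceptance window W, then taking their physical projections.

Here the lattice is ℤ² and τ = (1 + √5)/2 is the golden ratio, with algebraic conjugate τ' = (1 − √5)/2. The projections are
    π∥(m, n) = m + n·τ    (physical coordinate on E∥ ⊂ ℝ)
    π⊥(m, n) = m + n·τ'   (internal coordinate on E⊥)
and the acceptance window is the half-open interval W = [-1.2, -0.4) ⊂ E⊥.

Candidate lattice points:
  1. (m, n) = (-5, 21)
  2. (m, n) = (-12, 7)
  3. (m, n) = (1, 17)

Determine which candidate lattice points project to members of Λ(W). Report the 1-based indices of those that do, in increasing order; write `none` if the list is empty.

none

Compute τ' = (1−√5)/2 = -0.61803, so π⊥(m,n) = m -0.61803·n.
[1] lift (-5,21): star map gives -17.97871; window check -1.2 ≤ -17.97871 < -0.4 is false → out
[2] lift (-12,7): star map gives -16.32624; window check -1.2 ≤ -16.32624 < -0.4 is false → out
[3] lift (1,17): star map gives -9.50658; window check -1.2 ≤ -9.50658 < -0.4 is false → out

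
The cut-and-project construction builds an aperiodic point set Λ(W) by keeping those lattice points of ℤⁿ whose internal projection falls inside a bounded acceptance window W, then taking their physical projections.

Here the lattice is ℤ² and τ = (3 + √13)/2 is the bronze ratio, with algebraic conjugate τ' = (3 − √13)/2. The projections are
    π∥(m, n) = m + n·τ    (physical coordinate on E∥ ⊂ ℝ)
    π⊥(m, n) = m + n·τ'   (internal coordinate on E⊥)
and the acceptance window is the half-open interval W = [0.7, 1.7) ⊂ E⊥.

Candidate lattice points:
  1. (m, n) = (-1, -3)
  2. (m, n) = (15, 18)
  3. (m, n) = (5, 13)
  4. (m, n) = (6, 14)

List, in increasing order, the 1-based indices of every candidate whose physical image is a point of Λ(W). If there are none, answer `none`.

Numerically τ ≈ 3.302776 and τ' = −1/τ ≈ -0.302776.
#1 (-1,-3): internal coord -1 + (-3)·τ' = -0.091673; -0.091673 ∉ [0.7, 1.7) → out
#2 (15,18): internal coord 15 + (18)·τ' = +9.550039; +9.550039 ∉ [0.7, 1.7) → out
#3 (5,13): internal coord 5 + (13)·τ' = +1.063917; +1.063917 ∈ [0.7, 1.7) → IN Λ
#4 (6,14): internal coord 6 + (14)·τ' = +1.761141; +1.761141 ∉ [0.7, 1.7) → out

3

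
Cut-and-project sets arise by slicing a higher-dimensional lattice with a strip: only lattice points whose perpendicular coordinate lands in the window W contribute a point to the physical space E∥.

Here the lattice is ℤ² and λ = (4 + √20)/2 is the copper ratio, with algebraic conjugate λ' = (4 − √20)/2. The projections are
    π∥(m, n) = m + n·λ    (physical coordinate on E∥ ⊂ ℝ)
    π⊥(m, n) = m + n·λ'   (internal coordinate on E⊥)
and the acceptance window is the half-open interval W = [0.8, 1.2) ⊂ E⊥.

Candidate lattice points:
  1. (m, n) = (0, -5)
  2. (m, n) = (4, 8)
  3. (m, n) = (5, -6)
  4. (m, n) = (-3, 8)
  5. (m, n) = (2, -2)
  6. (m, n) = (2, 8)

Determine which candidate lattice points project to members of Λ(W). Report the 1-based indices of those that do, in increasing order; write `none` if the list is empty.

λ' = (4−√20)/2 ≈ -0.23607.
#1 (0,-5): internal coord 0 + (-5)·λ' = +1.18034; +1.18034 ∈ [0.8, 1.2) → IN Λ
#2 (4,8): internal coord 4 + (8)·λ' = +2.11146; +2.11146 ∉ [0.8, 1.2) → out
#3 (5,-6): internal coord 5 + (-6)·λ' = +6.41641; +6.41641 ∉ [0.8, 1.2) → out
#4 (-3,8): internal coord -3 + (8)·λ' = -4.88854; -4.88854 ∉ [0.8, 1.2) → out
#5 (2,-2): internal coord 2 + (-2)·λ' = +2.47214; +2.47214 ∉ [0.8, 1.2) → out
#6 (2,8): internal coord 2 + (8)·λ' = +0.11146; +0.11146 ∉ [0.8, 1.2) → out

1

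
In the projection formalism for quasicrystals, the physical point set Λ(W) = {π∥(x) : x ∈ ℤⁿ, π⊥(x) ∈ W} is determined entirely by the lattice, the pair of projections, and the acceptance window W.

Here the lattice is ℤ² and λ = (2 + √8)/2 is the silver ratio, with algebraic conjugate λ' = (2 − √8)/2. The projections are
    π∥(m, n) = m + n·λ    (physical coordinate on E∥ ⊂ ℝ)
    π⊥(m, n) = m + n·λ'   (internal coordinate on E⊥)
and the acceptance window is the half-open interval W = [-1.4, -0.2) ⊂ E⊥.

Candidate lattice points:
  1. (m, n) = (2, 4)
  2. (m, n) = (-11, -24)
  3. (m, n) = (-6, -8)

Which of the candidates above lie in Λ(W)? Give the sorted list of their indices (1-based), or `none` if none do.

Numerically λ ≈ 2.414214 and λ' = −1/λ ≈ -0.414214.
[1] lift (2,4): star map gives 0.343146; window check -1.4 ≤ 0.343146 < -0.2 is false → out
[2] lift (-11,-24): star map gives -1.058875; window check -1.4 ≤ -1.058875 < -0.2 is true → IN Λ
[3] lift (-6,-8): star map gives -2.686292; window check -1.4 ≤ -2.686292 < -0.2 is false → out

2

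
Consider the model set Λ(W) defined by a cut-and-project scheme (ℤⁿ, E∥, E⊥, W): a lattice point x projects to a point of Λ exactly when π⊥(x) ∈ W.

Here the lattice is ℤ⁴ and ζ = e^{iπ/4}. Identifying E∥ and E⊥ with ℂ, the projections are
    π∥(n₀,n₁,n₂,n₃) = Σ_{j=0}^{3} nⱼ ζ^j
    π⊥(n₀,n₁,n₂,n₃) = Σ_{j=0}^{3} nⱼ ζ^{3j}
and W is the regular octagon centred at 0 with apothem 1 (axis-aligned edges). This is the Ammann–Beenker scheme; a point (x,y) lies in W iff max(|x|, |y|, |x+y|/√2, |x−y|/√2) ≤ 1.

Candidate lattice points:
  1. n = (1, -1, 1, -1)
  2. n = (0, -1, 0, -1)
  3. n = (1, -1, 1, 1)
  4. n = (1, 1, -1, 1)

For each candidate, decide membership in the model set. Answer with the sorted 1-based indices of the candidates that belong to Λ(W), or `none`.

π⊥(n) = n₀ + n₁ζ³ + n₂ζ⁶ + n₃ζ⁹ where ζ = e^{iπ/4}.
candidate 1: n = (1, -1, 1, -1) → π⊥ ≈ (+1.0000, -2.4142); max(|x|,|y|,|x±y|/√2) = 2.4142 > 1 ⇒ ∉ W
candidate 2: n = (0, -1, 0, -1) → π⊥ ≈ (+0.0000, -1.4142); max(|x|,|y|,|x±y|/√2) = 1.4142 > 1 ⇒ ∉ W
candidate 3: n = (1, -1, 1, 1) → π⊥ ≈ (+2.4142, -1.0000); max(|x|,|y|,|x±y|/√2) = 2.4142 > 1 ⇒ ∉ W
candidate 4: n = (1, 1, -1, 1) → π⊥ ≈ (+1.0000, +2.4142); max(|x|,|y|,|x±y|/√2) = 2.4142 > 1 ⇒ ∉ W

none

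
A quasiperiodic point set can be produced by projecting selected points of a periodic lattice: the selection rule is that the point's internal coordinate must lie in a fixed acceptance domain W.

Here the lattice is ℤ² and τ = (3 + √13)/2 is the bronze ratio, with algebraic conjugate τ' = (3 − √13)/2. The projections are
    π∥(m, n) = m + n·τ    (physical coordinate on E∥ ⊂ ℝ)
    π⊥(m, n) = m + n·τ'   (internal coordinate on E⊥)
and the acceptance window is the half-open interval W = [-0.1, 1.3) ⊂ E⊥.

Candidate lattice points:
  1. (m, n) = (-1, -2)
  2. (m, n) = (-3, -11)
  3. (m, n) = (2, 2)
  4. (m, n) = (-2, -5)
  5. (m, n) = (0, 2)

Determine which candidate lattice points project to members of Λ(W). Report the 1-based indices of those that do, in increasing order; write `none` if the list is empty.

2

τ' = (3−√13)/2 ≈ -0.3028.
[1] lift (-1,-2): star map gives -0.3944; window check -0.1 ≤ -0.3944 < 1.3 is false → out
[2] lift (-3,-11): star map gives 0.3305; window check -0.1 ≤ 0.3305 < 1.3 is true → IN Λ
[3] lift (2,2): star map gives 1.3944; window check -0.1 ≤ 1.3944 < 1.3 is false → out
[4] lift (-2,-5): star map gives -0.4861; window check -0.1 ≤ -0.4861 < 1.3 is false → out
[5] lift (0,2): star map gives -0.6056; window check -0.1 ≤ -0.6056 < 1.3 is false → out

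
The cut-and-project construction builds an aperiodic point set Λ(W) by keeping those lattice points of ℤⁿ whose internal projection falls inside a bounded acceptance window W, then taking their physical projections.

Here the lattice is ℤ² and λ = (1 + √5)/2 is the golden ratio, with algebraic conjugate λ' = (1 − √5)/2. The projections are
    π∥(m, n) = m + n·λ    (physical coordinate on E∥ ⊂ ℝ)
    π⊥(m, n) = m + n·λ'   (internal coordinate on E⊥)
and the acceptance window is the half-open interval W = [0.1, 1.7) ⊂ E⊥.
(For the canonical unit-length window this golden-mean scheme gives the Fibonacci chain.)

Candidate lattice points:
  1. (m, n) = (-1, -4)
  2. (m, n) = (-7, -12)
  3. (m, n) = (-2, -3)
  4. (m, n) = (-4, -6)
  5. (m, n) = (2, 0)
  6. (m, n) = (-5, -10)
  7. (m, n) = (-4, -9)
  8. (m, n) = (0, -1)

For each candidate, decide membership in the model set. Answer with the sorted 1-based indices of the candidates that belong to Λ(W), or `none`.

1, 2, 6, 7, 8

Compute λ' = (1−√5)/2 = -0.6180, so π⊥(m,n) = m -0.6180·n.
#1 (-1,-4): internal coord -1 + (-4)·λ' = +1.4721; +1.4721 ∈ [0.1, 1.7) → IN Λ
#2 (-7,-12): internal coord -7 + (-12)·λ' = +0.4164; +0.4164 ∈ [0.1, 1.7) → IN Λ
#3 (-2,-3): internal coord -2 + (-3)·λ' = -0.1459; -0.1459 ∉ [0.1, 1.7) → out
#4 (-4,-6): internal coord -4 + (-6)·λ' = -0.2918; -0.2918 ∉ [0.1, 1.7) → out
#5 (2,0): internal coord 2 + (0)·λ' = +2.0000; +2.0000 ∉ [0.1, 1.7) → out
#6 (-5,-10): internal coord -5 + (-10)·λ' = +1.1803; +1.1803 ∈ [0.1, 1.7) → IN Λ
#7 (-4,-9): internal coord -4 + (-9)·λ' = +1.5623; +1.5623 ∈ [0.1, 1.7) → IN Λ
#8 (0,-1): internal coord 0 + (-1)·λ' = +0.6180; +0.6180 ∈ [0.1, 1.7) → IN Λ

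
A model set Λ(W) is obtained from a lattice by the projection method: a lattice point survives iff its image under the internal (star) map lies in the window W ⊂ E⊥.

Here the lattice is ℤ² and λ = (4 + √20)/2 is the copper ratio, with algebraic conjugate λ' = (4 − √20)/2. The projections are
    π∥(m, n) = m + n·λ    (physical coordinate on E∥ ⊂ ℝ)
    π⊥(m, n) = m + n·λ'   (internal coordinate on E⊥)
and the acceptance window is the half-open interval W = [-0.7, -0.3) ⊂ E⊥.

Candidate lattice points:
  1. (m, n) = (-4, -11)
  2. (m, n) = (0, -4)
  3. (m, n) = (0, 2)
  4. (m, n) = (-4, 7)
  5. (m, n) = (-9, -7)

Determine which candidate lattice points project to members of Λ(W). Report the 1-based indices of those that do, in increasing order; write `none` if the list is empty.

Compute λ' = (4−√20)/2 = -0.23607, so π⊥(m,n) = m -0.23607·n.
#1 (-4,-11): internal coord -4 + (-11)·λ' = -1.40325; -1.40325 ∉ [-0.7, -0.3) → out
#2 (0,-4): internal coord 0 + (-4)·λ' = +0.94427; +0.94427 ∉ [-0.7, -0.3) → out
#3 (0,2): internal coord 0 + (2)·λ' = -0.47214; -0.47214 ∈ [-0.7, -0.3) → IN Λ
#4 (-4,7): internal coord -4 + (7)·λ' = -5.65248; -5.65248 ∉ [-0.7, -0.3) → out
#5 (-9,-7): internal coord -9 + (-7)·λ' = -7.34752; -7.34752 ∉ [-0.7, -0.3) → out

3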